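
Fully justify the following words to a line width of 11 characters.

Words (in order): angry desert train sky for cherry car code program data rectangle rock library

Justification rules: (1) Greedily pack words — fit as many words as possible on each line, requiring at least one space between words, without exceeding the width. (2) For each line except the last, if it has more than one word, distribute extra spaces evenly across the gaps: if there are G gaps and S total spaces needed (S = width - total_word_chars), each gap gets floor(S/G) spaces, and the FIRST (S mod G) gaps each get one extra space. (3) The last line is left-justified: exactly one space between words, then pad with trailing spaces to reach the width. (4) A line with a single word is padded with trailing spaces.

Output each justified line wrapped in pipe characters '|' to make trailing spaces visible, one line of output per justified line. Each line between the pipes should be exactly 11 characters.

Answer: |angry      |
|desert     |
|train   sky|
|for  cherry|
|car    code|
|program    |
|data       |
|rectangle  |
|rock       |
|library    |

Derivation:
Line 1: ['angry'] (min_width=5, slack=6)
Line 2: ['desert'] (min_width=6, slack=5)
Line 3: ['train', 'sky'] (min_width=9, slack=2)
Line 4: ['for', 'cherry'] (min_width=10, slack=1)
Line 5: ['car', 'code'] (min_width=8, slack=3)
Line 6: ['program'] (min_width=7, slack=4)
Line 7: ['data'] (min_width=4, slack=7)
Line 8: ['rectangle'] (min_width=9, slack=2)
Line 9: ['rock'] (min_width=4, slack=7)
Line 10: ['library'] (min_width=7, slack=4)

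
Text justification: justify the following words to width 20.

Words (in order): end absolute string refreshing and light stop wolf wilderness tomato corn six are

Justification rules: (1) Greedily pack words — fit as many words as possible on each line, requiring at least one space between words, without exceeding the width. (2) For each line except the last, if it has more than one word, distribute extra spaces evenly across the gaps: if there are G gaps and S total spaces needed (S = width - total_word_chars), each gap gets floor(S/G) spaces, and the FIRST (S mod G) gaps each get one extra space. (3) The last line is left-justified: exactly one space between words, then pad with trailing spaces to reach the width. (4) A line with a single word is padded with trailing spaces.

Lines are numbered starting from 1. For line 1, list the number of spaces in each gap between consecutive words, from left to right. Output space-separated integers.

Answer: 2 1

Derivation:
Line 1: ['end', 'absolute', 'string'] (min_width=19, slack=1)
Line 2: ['refreshing', 'and', 'light'] (min_width=20, slack=0)
Line 3: ['stop', 'wolf', 'wilderness'] (min_width=20, slack=0)
Line 4: ['tomato', 'corn', 'six', 'are'] (min_width=19, slack=1)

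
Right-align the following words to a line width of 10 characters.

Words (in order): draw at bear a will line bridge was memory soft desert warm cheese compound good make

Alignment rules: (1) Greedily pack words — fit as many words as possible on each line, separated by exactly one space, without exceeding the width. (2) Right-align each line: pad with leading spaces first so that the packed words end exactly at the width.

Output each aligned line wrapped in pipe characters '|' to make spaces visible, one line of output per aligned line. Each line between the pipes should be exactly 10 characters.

Answer: |   draw at|
|    bear a|
| will line|
|bridge was|
|    memory|
|      soft|
|    desert|
|      warm|
|    cheese|
|  compound|
| good make|

Derivation:
Line 1: ['draw', 'at'] (min_width=7, slack=3)
Line 2: ['bear', 'a'] (min_width=6, slack=4)
Line 3: ['will', 'line'] (min_width=9, slack=1)
Line 4: ['bridge', 'was'] (min_width=10, slack=0)
Line 5: ['memory'] (min_width=6, slack=4)
Line 6: ['soft'] (min_width=4, slack=6)
Line 7: ['desert'] (min_width=6, slack=4)
Line 8: ['warm'] (min_width=4, slack=6)
Line 9: ['cheese'] (min_width=6, slack=4)
Line 10: ['compound'] (min_width=8, slack=2)
Line 11: ['good', 'make'] (min_width=9, slack=1)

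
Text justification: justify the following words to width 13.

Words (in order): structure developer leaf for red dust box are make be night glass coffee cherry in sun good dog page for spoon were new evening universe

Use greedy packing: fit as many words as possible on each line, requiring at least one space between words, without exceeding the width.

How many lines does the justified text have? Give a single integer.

Line 1: ['structure'] (min_width=9, slack=4)
Line 2: ['developer'] (min_width=9, slack=4)
Line 3: ['leaf', 'for', 'red'] (min_width=12, slack=1)
Line 4: ['dust', 'box', 'are'] (min_width=12, slack=1)
Line 5: ['make', 'be', 'night'] (min_width=13, slack=0)
Line 6: ['glass', 'coffee'] (min_width=12, slack=1)
Line 7: ['cherry', 'in', 'sun'] (min_width=13, slack=0)
Line 8: ['good', 'dog', 'page'] (min_width=13, slack=0)
Line 9: ['for', 'spoon'] (min_width=9, slack=4)
Line 10: ['were', 'new'] (min_width=8, slack=5)
Line 11: ['evening'] (min_width=7, slack=6)
Line 12: ['universe'] (min_width=8, slack=5)
Total lines: 12

Answer: 12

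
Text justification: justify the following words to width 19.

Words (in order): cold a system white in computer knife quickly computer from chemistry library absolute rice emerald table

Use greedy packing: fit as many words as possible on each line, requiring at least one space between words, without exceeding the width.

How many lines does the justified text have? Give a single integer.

Answer: 6

Derivation:
Line 1: ['cold', 'a', 'system', 'white'] (min_width=19, slack=0)
Line 2: ['in', 'computer', 'knife'] (min_width=17, slack=2)
Line 3: ['quickly', 'computer'] (min_width=16, slack=3)
Line 4: ['from', 'chemistry'] (min_width=14, slack=5)
Line 5: ['library', 'absolute'] (min_width=16, slack=3)
Line 6: ['rice', 'emerald', 'table'] (min_width=18, slack=1)
Total lines: 6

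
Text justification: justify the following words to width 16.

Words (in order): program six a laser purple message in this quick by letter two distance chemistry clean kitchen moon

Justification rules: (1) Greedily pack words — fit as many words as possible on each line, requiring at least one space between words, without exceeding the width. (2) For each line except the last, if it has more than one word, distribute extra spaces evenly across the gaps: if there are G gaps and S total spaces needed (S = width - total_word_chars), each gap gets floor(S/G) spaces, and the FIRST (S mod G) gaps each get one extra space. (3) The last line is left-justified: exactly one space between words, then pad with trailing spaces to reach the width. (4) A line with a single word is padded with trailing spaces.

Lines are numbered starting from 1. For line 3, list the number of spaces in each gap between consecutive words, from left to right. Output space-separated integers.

Line 1: ['program', 'six', 'a'] (min_width=13, slack=3)
Line 2: ['laser', 'purple'] (min_width=12, slack=4)
Line 3: ['message', 'in', 'this'] (min_width=15, slack=1)
Line 4: ['quick', 'by', 'letter'] (min_width=15, slack=1)
Line 5: ['two', 'distance'] (min_width=12, slack=4)
Line 6: ['chemistry', 'clean'] (min_width=15, slack=1)
Line 7: ['kitchen', 'moon'] (min_width=12, slack=4)

Answer: 2 1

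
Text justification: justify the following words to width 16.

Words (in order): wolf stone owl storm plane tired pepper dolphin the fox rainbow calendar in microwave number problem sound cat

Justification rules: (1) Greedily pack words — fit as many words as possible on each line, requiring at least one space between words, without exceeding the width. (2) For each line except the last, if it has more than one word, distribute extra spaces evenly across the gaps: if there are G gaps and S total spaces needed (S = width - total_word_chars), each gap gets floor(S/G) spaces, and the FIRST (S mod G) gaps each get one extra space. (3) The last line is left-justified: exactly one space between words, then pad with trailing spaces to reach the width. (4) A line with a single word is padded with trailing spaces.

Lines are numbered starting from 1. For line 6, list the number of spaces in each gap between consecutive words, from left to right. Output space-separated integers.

Line 1: ['wolf', 'stone', 'owl'] (min_width=14, slack=2)
Line 2: ['storm', 'plane'] (min_width=11, slack=5)
Line 3: ['tired', 'pepper'] (min_width=12, slack=4)
Line 4: ['dolphin', 'the', 'fox'] (min_width=15, slack=1)
Line 5: ['rainbow', 'calendar'] (min_width=16, slack=0)
Line 6: ['in', 'microwave'] (min_width=12, slack=4)
Line 7: ['number', 'problem'] (min_width=14, slack=2)
Line 8: ['sound', 'cat'] (min_width=9, slack=7)

Answer: 5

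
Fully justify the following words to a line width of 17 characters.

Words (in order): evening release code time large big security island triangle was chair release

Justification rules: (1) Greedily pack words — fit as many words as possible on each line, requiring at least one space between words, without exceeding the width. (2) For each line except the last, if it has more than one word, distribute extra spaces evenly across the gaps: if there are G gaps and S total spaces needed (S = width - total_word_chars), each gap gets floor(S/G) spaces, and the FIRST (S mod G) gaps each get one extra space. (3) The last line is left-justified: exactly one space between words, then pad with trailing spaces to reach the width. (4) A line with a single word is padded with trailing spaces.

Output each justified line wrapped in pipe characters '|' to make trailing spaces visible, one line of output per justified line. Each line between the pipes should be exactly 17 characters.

Answer: |evening   release|
|code  time  large|
|big      security|
|island   triangle|
|was chair release|

Derivation:
Line 1: ['evening', 'release'] (min_width=15, slack=2)
Line 2: ['code', 'time', 'large'] (min_width=15, slack=2)
Line 3: ['big', 'security'] (min_width=12, slack=5)
Line 4: ['island', 'triangle'] (min_width=15, slack=2)
Line 5: ['was', 'chair', 'release'] (min_width=17, slack=0)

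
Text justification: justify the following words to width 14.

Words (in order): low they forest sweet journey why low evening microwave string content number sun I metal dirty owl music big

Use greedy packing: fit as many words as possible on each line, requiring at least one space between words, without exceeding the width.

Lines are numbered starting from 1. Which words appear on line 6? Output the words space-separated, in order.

Answer: string content

Derivation:
Line 1: ['low', 'they'] (min_width=8, slack=6)
Line 2: ['forest', 'sweet'] (min_width=12, slack=2)
Line 3: ['journey', 'why'] (min_width=11, slack=3)
Line 4: ['low', 'evening'] (min_width=11, slack=3)
Line 5: ['microwave'] (min_width=9, slack=5)
Line 6: ['string', 'content'] (min_width=14, slack=0)
Line 7: ['number', 'sun', 'I'] (min_width=12, slack=2)
Line 8: ['metal', 'dirty'] (min_width=11, slack=3)
Line 9: ['owl', 'music', 'big'] (min_width=13, slack=1)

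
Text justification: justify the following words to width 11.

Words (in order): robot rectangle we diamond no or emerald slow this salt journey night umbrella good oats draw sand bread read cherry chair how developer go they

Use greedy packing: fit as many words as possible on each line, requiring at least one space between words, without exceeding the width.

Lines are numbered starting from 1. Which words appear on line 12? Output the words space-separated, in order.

Answer: draw sand

Derivation:
Line 1: ['robot'] (min_width=5, slack=6)
Line 2: ['rectangle'] (min_width=9, slack=2)
Line 3: ['we', 'diamond'] (min_width=10, slack=1)
Line 4: ['no', 'or'] (min_width=5, slack=6)
Line 5: ['emerald'] (min_width=7, slack=4)
Line 6: ['slow', 'this'] (min_width=9, slack=2)
Line 7: ['salt'] (min_width=4, slack=7)
Line 8: ['journey'] (min_width=7, slack=4)
Line 9: ['night'] (min_width=5, slack=6)
Line 10: ['umbrella'] (min_width=8, slack=3)
Line 11: ['good', 'oats'] (min_width=9, slack=2)
Line 12: ['draw', 'sand'] (min_width=9, slack=2)
Line 13: ['bread', 'read'] (min_width=10, slack=1)
Line 14: ['cherry'] (min_width=6, slack=5)
Line 15: ['chair', 'how'] (min_width=9, slack=2)
Line 16: ['developer'] (min_width=9, slack=2)
Line 17: ['go', 'they'] (min_width=7, slack=4)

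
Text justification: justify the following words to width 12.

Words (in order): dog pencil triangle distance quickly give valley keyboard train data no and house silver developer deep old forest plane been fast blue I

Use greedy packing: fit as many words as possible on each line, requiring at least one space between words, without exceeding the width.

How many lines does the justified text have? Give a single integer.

Answer: 14

Derivation:
Line 1: ['dog', 'pencil'] (min_width=10, slack=2)
Line 2: ['triangle'] (min_width=8, slack=4)
Line 3: ['distance'] (min_width=8, slack=4)
Line 4: ['quickly', 'give'] (min_width=12, slack=0)
Line 5: ['valley'] (min_width=6, slack=6)
Line 6: ['keyboard'] (min_width=8, slack=4)
Line 7: ['train', 'data'] (min_width=10, slack=2)
Line 8: ['no', 'and', 'house'] (min_width=12, slack=0)
Line 9: ['silver'] (min_width=6, slack=6)
Line 10: ['developer'] (min_width=9, slack=3)
Line 11: ['deep', 'old'] (min_width=8, slack=4)
Line 12: ['forest', 'plane'] (min_width=12, slack=0)
Line 13: ['been', 'fast'] (min_width=9, slack=3)
Line 14: ['blue', 'I'] (min_width=6, slack=6)
Total lines: 14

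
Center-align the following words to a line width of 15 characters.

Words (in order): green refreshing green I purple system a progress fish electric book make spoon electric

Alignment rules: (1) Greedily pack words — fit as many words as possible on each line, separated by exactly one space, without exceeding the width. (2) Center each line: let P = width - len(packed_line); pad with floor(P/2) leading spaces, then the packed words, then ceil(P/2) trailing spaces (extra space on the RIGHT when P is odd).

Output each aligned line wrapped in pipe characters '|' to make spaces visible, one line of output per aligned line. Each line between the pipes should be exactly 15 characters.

Answer: |     green     |
|  refreshing   |
|green I purple |
|   system a    |
| progress fish |
| electric book |
|  make spoon   |
|   electric    |

Derivation:
Line 1: ['green'] (min_width=5, slack=10)
Line 2: ['refreshing'] (min_width=10, slack=5)
Line 3: ['green', 'I', 'purple'] (min_width=14, slack=1)
Line 4: ['system', 'a'] (min_width=8, slack=7)
Line 5: ['progress', 'fish'] (min_width=13, slack=2)
Line 6: ['electric', 'book'] (min_width=13, slack=2)
Line 7: ['make', 'spoon'] (min_width=10, slack=5)
Line 8: ['electric'] (min_width=8, slack=7)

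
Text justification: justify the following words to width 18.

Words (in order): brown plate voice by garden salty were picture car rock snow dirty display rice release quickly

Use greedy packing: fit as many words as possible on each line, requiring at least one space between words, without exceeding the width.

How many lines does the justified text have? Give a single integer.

Answer: 6

Derivation:
Line 1: ['brown', 'plate', 'voice'] (min_width=17, slack=1)
Line 2: ['by', 'garden', 'salty'] (min_width=15, slack=3)
Line 3: ['were', 'picture', 'car'] (min_width=16, slack=2)
Line 4: ['rock', 'snow', 'dirty'] (min_width=15, slack=3)
Line 5: ['display', 'rice'] (min_width=12, slack=6)
Line 6: ['release', 'quickly'] (min_width=15, slack=3)
Total lines: 6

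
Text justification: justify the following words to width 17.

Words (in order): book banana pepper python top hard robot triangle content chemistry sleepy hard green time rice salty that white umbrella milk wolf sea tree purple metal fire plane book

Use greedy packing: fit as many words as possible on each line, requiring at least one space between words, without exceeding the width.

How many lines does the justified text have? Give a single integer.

Answer: 11

Derivation:
Line 1: ['book', 'banana'] (min_width=11, slack=6)
Line 2: ['pepper', 'python', 'top'] (min_width=17, slack=0)
Line 3: ['hard', 'robot'] (min_width=10, slack=7)
Line 4: ['triangle', 'content'] (min_width=16, slack=1)
Line 5: ['chemistry', 'sleepy'] (min_width=16, slack=1)
Line 6: ['hard', 'green', 'time'] (min_width=15, slack=2)
Line 7: ['rice', 'salty', 'that'] (min_width=15, slack=2)
Line 8: ['white', 'umbrella'] (min_width=14, slack=3)
Line 9: ['milk', 'wolf', 'sea'] (min_width=13, slack=4)
Line 10: ['tree', 'purple', 'metal'] (min_width=17, slack=0)
Line 11: ['fire', 'plane', 'book'] (min_width=15, slack=2)
Total lines: 11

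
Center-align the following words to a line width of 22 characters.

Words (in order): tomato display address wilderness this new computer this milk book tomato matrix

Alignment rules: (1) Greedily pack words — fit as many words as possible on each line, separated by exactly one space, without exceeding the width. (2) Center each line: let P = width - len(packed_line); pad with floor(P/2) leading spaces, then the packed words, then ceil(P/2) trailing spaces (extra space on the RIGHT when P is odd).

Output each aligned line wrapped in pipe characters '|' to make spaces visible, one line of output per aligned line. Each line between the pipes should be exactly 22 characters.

Answer: |tomato display address|
| wilderness this new  |
|  computer this milk  |
|  book tomato matrix  |

Derivation:
Line 1: ['tomato', 'display', 'address'] (min_width=22, slack=0)
Line 2: ['wilderness', 'this', 'new'] (min_width=19, slack=3)
Line 3: ['computer', 'this', 'milk'] (min_width=18, slack=4)
Line 4: ['book', 'tomato', 'matrix'] (min_width=18, slack=4)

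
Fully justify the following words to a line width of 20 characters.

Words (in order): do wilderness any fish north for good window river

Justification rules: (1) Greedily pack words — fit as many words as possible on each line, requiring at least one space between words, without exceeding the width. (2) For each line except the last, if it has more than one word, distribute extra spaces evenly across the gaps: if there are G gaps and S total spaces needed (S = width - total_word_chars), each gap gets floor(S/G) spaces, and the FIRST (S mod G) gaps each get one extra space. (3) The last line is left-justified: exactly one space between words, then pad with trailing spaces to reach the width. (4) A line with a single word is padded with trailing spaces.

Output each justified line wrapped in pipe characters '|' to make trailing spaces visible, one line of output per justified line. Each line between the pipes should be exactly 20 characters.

Line 1: ['do', 'wilderness', 'any'] (min_width=17, slack=3)
Line 2: ['fish', 'north', 'for', 'good'] (min_width=19, slack=1)
Line 3: ['window', 'river'] (min_width=12, slack=8)

Answer: |do   wilderness  any|
|fish  north for good|
|window river        |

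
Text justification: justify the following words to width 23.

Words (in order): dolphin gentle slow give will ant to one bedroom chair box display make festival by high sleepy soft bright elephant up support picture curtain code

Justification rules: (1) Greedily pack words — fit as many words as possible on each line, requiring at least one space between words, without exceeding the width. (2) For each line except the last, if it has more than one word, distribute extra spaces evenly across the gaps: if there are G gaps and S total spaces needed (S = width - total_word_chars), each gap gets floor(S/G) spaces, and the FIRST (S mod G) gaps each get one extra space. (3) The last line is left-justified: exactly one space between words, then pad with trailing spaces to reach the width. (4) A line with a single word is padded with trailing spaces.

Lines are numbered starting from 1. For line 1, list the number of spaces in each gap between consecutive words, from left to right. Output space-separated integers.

Answer: 3 3

Derivation:
Line 1: ['dolphin', 'gentle', 'slow'] (min_width=19, slack=4)
Line 2: ['give', 'will', 'ant', 'to', 'one'] (min_width=20, slack=3)
Line 3: ['bedroom', 'chair', 'box'] (min_width=17, slack=6)
Line 4: ['display', 'make', 'festival'] (min_width=21, slack=2)
Line 5: ['by', 'high', 'sleepy', 'soft'] (min_width=19, slack=4)
Line 6: ['bright', 'elephant', 'up'] (min_width=18, slack=5)
Line 7: ['support', 'picture', 'curtain'] (min_width=23, slack=0)
Line 8: ['code'] (min_width=4, slack=19)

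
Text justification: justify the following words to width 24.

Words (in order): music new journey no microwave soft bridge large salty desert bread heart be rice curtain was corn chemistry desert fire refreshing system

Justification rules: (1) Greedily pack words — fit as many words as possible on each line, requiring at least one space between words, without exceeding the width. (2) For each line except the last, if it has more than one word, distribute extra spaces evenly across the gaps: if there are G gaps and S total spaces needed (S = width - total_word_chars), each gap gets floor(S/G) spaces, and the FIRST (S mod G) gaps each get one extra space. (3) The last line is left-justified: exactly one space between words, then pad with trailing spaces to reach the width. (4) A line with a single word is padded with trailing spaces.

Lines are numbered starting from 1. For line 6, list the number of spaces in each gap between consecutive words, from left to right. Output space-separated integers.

Line 1: ['music', 'new', 'journey', 'no'] (min_width=20, slack=4)
Line 2: ['microwave', 'soft', 'bridge'] (min_width=21, slack=3)
Line 3: ['large', 'salty', 'desert', 'bread'] (min_width=24, slack=0)
Line 4: ['heart', 'be', 'rice', 'curtain'] (min_width=21, slack=3)
Line 5: ['was', 'corn', 'chemistry'] (min_width=18, slack=6)
Line 6: ['desert', 'fire', 'refreshing'] (min_width=22, slack=2)
Line 7: ['system'] (min_width=6, slack=18)

Answer: 2 2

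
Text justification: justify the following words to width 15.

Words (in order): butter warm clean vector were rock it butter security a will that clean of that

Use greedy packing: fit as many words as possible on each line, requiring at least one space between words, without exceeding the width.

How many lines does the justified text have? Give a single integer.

Answer: 6

Derivation:
Line 1: ['butter', 'warm'] (min_width=11, slack=4)
Line 2: ['clean', 'vector'] (min_width=12, slack=3)
Line 3: ['were', 'rock', 'it'] (min_width=12, slack=3)
Line 4: ['butter', 'security'] (min_width=15, slack=0)
Line 5: ['a', 'will', 'that'] (min_width=11, slack=4)
Line 6: ['clean', 'of', 'that'] (min_width=13, slack=2)
Total lines: 6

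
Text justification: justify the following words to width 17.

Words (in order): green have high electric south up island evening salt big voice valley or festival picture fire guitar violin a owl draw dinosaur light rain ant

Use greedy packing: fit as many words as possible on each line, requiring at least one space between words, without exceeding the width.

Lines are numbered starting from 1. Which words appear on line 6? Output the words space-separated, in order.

Answer: festival picture

Derivation:
Line 1: ['green', 'have', 'high'] (min_width=15, slack=2)
Line 2: ['electric', 'south', 'up'] (min_width=17, slack=0)
Line 3: ['island', 'evening'] (min_width=14, slack=3)
Line 4: ['salt', 'big', 'voice'] (min_width=14, slack=3)
Line 5: ['valley', 'or'] (min_width=9, slack=8)
Line 6: ['festival', 'picture'] (min_width=16, slack=1)
Line 7: ['fire', 'guitar'] (min_width=11, slack=6)
Line 8: ['violin', 'a', 'owl', 'draw'] (min_width=17, slack=0)
Line 9: ['dinosaur', 'light'] (min_width=14, slack=3)
Line 10: ['rain', 'ant'] (min_width=8, slack=9)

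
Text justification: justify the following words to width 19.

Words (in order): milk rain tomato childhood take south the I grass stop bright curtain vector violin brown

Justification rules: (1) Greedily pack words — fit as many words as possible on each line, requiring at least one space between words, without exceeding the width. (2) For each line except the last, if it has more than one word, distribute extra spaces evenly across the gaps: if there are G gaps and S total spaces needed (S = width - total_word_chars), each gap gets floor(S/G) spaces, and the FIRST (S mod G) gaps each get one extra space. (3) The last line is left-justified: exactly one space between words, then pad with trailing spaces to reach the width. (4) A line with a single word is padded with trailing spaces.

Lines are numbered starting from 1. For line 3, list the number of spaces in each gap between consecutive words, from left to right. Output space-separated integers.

Answer: 2 2 1

Derivation:
Line 1: ['milk', 'rain', 'tomato'] (min_width=16, slack=3)
Line 2: ['childhood', 'take'] (min_width=14, slack=5)
Line 3: ['south', 'the', 'I', 'grass'] (min_width=17, slack=2)
Line 4: ['stop', 'bright', 'curtain'] (min_width=19, slack=0)
Line 5: ['vector', 'violin', 'brown'] (min_width=19, slack=0)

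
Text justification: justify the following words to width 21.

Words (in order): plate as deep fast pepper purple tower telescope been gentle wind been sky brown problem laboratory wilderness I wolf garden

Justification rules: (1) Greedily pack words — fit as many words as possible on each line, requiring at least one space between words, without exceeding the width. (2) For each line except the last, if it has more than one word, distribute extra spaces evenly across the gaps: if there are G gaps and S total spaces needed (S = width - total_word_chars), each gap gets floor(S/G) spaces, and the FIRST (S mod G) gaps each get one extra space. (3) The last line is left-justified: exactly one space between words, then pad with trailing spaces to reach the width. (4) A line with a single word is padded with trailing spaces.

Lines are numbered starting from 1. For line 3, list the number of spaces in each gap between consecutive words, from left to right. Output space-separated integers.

Answer: 1 1

Derivation:
Line 1: ['plate', 'as', 'deep', 'fast'] (min_width=18, slack=3)
Line 2: ['pepper', 'purple', 'tower'] (min_width=19, slack=2)
Line 3: ['telescope', 'been', 'gentle'] (min_width=21, slack=0)
Line 4: ['wind', 'been', 'sky', 'brown'] (min_width=19, slack=2)
Line 5: ['problem', 'laboratory'] (min_width=18, slack=3)
Line 6: ['wilderness', 'I', 'wolf'] (min_width=17, slack=4)
Line 7: ['garden'] (min_width=6, slack=15)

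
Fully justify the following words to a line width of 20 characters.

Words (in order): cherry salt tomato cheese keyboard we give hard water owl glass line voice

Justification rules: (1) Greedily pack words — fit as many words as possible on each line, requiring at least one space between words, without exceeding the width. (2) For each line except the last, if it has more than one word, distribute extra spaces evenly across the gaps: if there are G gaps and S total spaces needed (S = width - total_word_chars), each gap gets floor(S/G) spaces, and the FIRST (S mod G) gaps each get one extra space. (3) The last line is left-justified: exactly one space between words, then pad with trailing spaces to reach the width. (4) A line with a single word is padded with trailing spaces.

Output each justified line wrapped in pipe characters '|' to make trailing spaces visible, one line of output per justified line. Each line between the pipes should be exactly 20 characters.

Answer: |cherry  salt  tomato|
|cheese  keyboard  we|
|give  hard water owl|
|glass line voice    |

Derivation:
Line 1: ['cherry', 'salt', 'tomato'] (min_width=18, slack=2)
Line 2: ['cheese', 'keyboard', 'we'] (min_width=18, slack=2)
Line 3: ['give', 'hard', 'water', 'owl'] (min_width=19, slack=1)
Line 4: ['glass', 'line', 'voice'] (min_width=16, slack=4)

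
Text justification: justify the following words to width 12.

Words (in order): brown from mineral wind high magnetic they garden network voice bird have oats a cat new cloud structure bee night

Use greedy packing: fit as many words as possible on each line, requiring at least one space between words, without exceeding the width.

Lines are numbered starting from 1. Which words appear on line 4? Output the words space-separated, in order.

Line 1: ['brown', 'from'] (min_width=10, slack=2)
Line 2: ['mineral', 'wind'] (min_width=12, slack=0)
Line 3: ['high'] (min_width=4, slack=8)
Line 4: ['magnetic'] (min_width=8, slack=4)
Line 5: ['they', 'garden'] (min_width=11, slack=1)
Line 6: ['network'] (min_width=7, slack=5)
Line 7: ['voice', 'bird'] (min_width=10, slack=2)
Line 8: ['have', 'oats', 'a'] (min_width=11, slack=1)
Line 9: ['cat', 'new'] (min_width=7, slack=5)
Line 10: ['cloud'] (min_width=5, slack=7)
Line 11: ['structure'] (min_width=9, slack=3)
Line 12: ['bee', 'night'] (min_width=9, slack=3)

Answer: magnetic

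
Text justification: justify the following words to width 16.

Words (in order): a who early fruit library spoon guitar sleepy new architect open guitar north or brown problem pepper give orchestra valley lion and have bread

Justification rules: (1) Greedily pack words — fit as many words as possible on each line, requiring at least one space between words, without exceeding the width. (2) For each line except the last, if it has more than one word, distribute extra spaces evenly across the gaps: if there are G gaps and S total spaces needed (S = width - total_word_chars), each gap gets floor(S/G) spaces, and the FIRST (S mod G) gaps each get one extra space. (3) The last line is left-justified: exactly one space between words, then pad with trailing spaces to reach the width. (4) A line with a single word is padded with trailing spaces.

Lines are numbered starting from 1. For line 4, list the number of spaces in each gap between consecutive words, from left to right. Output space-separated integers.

Line 1: ['a', 'who', 'early'] (min_width=11, slack=5)
Line 2: ['fruit', 'library'] (min_width=13, slack=3)
Line 3: ['spoon', 'guitar'] (min_width=12, slack=4)
Line 4: ['sleepy', 'new'] (min_width=10, slack=6)
Line 5: ['architect', 'open'] (min_width=14, slack=2)
Line 6: ['guitar', 'north', 'or'] (min_width=15, slack=1)
Line 7: ['brown', 'problem'] (min_width=13, slack=3)
Line 8: ['pepper', 'give'] (min_width=11, slack=5)
Line 9: ['orchestra', 'valley'] (min_width=16, slack=0)
Line 10: ['lion', 'and', 'have'] (min_width=13, slack=3)
Line 11: ['bread'] (min_width=5, slack=11)

Answer: 7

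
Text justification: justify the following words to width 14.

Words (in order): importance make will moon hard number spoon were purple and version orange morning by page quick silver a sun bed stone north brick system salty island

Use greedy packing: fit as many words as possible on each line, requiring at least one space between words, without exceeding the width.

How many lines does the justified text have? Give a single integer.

Line 1: ['importance'] (min_width=10, slack=4)
Line 2: ['make', 'will', 'moon'] (min_width=14, slack=0)
Line 3: ['hard', 'number'] (min_width=11, slack=3)
Line 4: ['spoon', 'were'] (min_width=10, slack=4)
Line 5: ['purple', 'and'] (min_width=10, slack=4)
Line 6: ['version', 'orange'] (min_width=14, slack=0)
Line 7: ['morning', 'by'] (min_width=10, slack=4)
Line 8: ['page', 'quick'] (min_width=10, slack=4)
Line 9: ['silver', 'a', 'sun'] (min_width=12, slack=2)
Line 10: ['bed', 'stone'] (min_width=9, slack=5)
Line 11: ['north', 'brick'] (min_width=11, slack=3)
Line 12: ['system', 'salty'] (min_width=12, slack=2)
Line 13: ['island'] (min_width=6, slack=8)
Total lines: 13

Answer: 13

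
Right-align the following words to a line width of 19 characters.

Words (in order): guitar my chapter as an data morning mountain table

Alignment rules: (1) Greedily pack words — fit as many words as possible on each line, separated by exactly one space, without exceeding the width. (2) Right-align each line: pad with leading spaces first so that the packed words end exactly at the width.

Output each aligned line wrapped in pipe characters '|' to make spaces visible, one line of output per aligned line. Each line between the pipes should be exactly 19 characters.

Line 1: ['guitar', 'my', 'chapter'] (min_width=17, slack=2)
Line 2: ['as', 'an', 'data', 'morning'] (min_width=18, slack=1)
Line 3: ['mountain', 'table'] (min_width=14, slack=5)

Answer: |  guitar my chapter|
| as an data morning|
|     mountain table|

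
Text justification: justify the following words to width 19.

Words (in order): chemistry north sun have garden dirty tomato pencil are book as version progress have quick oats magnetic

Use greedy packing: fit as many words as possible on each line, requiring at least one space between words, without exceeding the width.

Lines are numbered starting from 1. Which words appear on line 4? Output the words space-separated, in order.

Answer: book as version

Derivation:
Line 1: ['chemistry', 'north', 'sun'] (min_width=19, slack=0)
Line 2: ['have', 'garden', 'dirty'] (min_width=17, slack=2)
Line 3: ['tomato', 'pencil', 'are'] (min_width=17, slack=2)
Line 4: ['book', 'as', 'version'] (min_width=15, slack=4)
Line 5: ['progress', 'have', 'quick'] (min_width=19, slack=0)
Line 6: ['oats', 'magnetic'] (min_width=13, slack=6)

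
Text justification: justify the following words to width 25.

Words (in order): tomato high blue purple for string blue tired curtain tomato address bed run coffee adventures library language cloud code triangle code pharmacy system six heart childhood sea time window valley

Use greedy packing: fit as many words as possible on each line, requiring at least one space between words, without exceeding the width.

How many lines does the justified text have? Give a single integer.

Answer: 9

Derivation:
Line 1: ['tomato', 'high', 'blue', 'purple'] (min_width=23, slack=2)
Line 2: ['for', 'string', 'blue', 'tired'] (min_width=21, slack=4)
Line 3: ['curtain', 'tomato', 'address'] (min_width=22, slack=3)
Line 4: ['bed', 'run', 'coffee', 'adventures'] (min_width=25, slack=0)
Line 5: ['library', 'language', 'cloud'] (min_width=22, slack=3)
Line 6: ['code', 'triangle', 'code'] (min_width=18, slack=7)
Line 7: ['pharmacy', 'system', 'six', 'heart'] (min_width=25, slack=0)
Line 8: ['childhood', 'sea', 'time', 'window'] (min_width=25, slack=0)
Line 9: ['valley'] (min_width=6, slack=19)
Total lines: 9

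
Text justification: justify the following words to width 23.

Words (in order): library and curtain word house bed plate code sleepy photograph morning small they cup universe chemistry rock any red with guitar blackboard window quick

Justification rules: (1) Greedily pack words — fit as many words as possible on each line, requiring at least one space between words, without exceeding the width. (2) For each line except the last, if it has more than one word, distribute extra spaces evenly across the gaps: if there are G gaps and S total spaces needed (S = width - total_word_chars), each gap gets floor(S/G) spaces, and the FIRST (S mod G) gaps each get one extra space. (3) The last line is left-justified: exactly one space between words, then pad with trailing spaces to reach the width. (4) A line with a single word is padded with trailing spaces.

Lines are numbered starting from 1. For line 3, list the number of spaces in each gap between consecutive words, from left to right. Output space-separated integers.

Answer: 2 1

Derivation:
Line 1: ['library', 'and', 'curtain'] (min_width=19, slack=4)
Line 2: ['word', 'house', 'bed', 'plate'] (min_width=20, slack=3)
Line 3: ['code', 'sleepy', 'photograph'] (min_width=22, slack=1)
Line 4: ['morning', 'small', 'they', 'cup'] (min_width=22, slack=1)
Line 5: ['universe', 'chemistry', 'rock'] (min_width=23, slack=0)
Line 6: ['any', 'red', 'with', 'guitar'] (min_width=19, slack=4)
Line 7: ['blackboard', 'window', 'quick'] (min_width=23, slack=0)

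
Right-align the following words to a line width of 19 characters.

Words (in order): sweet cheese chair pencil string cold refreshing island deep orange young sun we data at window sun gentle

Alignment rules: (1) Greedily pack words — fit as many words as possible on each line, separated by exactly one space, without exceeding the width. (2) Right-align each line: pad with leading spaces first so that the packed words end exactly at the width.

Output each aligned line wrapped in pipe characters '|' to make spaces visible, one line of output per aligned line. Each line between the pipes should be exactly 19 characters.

Answer: | sweet cheese chair|
| pencil string cold|
|  refreshing island|
|  deep orange young|
|     sun we data at|
|  window sun gentle|

Derivation:
Line 1: ['sweet', 'cheese', 'chair'] (min_width=18, slack=1)
Line 2: ['pencil', 'string', 'cold'] (min_width=18, slack=1)
Line 3: ['refreshing', 'island'] (min_width=17, slack=2)
Line 4: ['deep', 'orange', 'young'] (min_width=17, slack=2)
Line 5: ['sun', 'we', 'data', 'at'] (min_width=14, slack=5)
Line 6: ['window', 'sun', 'gentle'] (min_width=17, slack=2)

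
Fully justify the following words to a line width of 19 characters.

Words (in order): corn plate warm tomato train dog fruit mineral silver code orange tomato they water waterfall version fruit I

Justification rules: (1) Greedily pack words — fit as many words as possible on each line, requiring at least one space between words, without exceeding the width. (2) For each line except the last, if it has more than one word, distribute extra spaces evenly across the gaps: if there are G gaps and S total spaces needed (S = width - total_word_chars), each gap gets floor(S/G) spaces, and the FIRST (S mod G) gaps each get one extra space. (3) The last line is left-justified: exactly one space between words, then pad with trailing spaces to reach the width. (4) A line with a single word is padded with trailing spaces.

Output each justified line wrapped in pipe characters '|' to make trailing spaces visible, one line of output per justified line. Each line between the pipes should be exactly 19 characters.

Line 1: ['corn', 'plate', 'warm'] (min_width=15, slack=4)
Line 2: ['tomato', 'train', 'dog'] (min_width=16, slack=3)
Line 3: ['fruit', 'mineral'] (min_width=13, slack=6)
Line 4: ['silver', 'code', 'orange'] (min_width=18, slack=1)
Line 5: ['tomato', 'they', 'water'] (min_width=17, slack=2)
Line 6: ['waterfall', 'version'] (min_width=17, slack=2)
Line 7: ['fruit', 'I'] (min_width=7, slack=12)

Answer: |corn   plate   warm|
|tomato   train  dog|
|fruit       mineral|
|silver  code orange|
|tomato  they  water|
|waterfall   version|
|fruit I            |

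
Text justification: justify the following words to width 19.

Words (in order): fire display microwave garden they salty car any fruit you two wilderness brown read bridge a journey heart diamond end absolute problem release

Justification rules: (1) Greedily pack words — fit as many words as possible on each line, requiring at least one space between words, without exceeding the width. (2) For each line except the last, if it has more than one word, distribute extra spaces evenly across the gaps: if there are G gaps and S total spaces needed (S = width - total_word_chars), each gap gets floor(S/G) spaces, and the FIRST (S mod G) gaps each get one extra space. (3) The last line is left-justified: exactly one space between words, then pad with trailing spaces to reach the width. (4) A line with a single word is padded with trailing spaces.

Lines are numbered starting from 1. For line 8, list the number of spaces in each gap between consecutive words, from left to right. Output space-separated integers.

Line 1: ['fire', 'display'] (min_width=12, slack=7)
Line 2: ['microwave', 'garden'] (min_width=16, slack=3)
Line 3: ['they', 'salty', 'car', 'any'] (min_width=18, slack=1)
Line 4: ['fruit', 'you', 'two'] (min_width=13, slack=6)
Line 5: ['wilderness', 'brown'] (min_width=16, slack=3)
Line 6: ['read', 'bridge', 'a'] (min_width=13, slack=6)
Line 7: ['journey', 'heart'] (min_width=13, slack=6)
Line 8: ['diamond', 'end'] (min_width=11, slack=8)
Line 9: ['absolute', 'problem'] (min_width=16, slack=3)
Line 10: ['release'] (min_width=7, slack=12)

Answer: 9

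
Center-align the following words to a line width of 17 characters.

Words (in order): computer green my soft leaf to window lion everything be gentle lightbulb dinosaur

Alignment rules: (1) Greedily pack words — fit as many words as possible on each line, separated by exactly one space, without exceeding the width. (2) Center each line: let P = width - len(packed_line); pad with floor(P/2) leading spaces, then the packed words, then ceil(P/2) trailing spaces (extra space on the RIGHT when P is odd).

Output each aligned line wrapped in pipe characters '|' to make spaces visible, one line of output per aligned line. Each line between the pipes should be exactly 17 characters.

Line 1: ['computer', 'green', 'my'] (min_width=17, slack=0)
Line 2: ['soft', 'leaf', 'to'] (min_width=12, slack=5)
Line 3: ['window', 'lion'] (min_width=11, slack=6)
Line 4: ['everything', 'be'] (min_width=13, slack=4)
Line 5: ['gentle', 'lightbulb'] (min_width=16, slack=1)
Line 6: ['dinosaur'] (min_width=8, slack=9)

Answer: |computer green my|
|  soft leaf to   |
|   window lion   |
|  everything be  |
|gentle lightbulb |
|    dinosaur     |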